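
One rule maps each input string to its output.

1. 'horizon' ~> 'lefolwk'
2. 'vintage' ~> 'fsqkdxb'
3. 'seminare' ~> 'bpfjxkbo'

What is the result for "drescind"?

The pattern: shift every letter 3 places backward in the alphabet (wrapping around), then swap each adjacent pair of characters (1↔2, 3↔4, ...).
On "drescind": the first step gives "aobpzfka", and the second then gives "oapbfzak".

oapbfzak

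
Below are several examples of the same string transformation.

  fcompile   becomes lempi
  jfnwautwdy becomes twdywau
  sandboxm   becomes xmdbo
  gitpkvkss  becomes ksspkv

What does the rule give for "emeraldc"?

dcral

The rule is to delete the first 3 characters, then move the first 3 characters to the end (rotate left by 3).
On "emeraldc": the first step gives "raldc", and the second then gives "dcral".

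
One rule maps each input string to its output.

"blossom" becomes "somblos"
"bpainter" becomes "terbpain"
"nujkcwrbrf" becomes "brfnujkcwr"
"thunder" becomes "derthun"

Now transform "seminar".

narsemi

The transformation: move the last 3 characters to the front (rotate right by 3).
For "seminar" the result is "narsemi".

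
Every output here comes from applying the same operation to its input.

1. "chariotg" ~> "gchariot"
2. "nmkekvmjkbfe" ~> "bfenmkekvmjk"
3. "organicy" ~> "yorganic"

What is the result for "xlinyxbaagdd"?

gddxlinyxbaa

Each output is the input with this applied: move the first 3 characters to the end (rotate left by 3), then swap the front and back halves of the string.
Applying both steps to "xlinyxbaagdd": "nyxbaagddxli", then "gddxlinyxbaa".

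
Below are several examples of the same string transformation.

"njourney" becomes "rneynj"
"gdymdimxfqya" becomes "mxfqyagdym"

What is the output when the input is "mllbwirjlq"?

The rule is to swap the front and back halves of the string, then delete the last 2 characters.
For "mllbwirjlq", step one produces "irjlqmllbw"; step two turns that into "irjlqmll".
(Check on "njourney": → "rneynjou" → "rneynj" ✓)

irjlqmll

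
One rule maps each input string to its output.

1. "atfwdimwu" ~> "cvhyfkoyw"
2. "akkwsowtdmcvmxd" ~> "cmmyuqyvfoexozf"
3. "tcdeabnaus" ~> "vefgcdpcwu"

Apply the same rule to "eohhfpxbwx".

gqjjhrzdyz

The transformation: shift every letter 2 places forward in the alphabet (wrapping around).
On "eohhfpxbwx" that produces "gqjjhrzdyz".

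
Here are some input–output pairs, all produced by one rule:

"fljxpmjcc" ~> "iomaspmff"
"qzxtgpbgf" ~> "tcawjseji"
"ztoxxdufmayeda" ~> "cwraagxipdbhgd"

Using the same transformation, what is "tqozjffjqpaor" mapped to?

Rule — shift every letter 3 places forward in the alphabet (wrapping around).
For "tqozjffjqpaor" the result is "wtrcmiimtsdru".

wtrcmiimtsdru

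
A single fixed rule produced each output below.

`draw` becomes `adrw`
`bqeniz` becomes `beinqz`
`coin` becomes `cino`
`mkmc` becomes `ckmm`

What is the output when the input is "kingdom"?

dgikmno

Each output is the input with this applied: sort the characters into alphabetical order.
So "kingdom" becomes "dgikmno".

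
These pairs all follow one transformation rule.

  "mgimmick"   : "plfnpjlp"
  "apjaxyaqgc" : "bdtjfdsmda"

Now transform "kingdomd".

grpgnlqj

In each case the input is transformed by: swap the front and back halves of the string, then shift every letter 3 places forward in the alphabet (wrapping around).
Working it through for "kingdomd": intermediate "domdking", final "grpgnlqj".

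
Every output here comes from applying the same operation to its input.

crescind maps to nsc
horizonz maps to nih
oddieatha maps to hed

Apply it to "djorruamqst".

sard

In each case the input is transformed by: reverse the string, then keep one character in every 3, starting at position 2 (positions 2nd, 5th, 8th, ...).
"djorruamqst" → "tsqmaurrojd" → "sard".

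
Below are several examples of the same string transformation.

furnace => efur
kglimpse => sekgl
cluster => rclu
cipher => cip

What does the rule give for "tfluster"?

In each case the input is transformed by: move the first 3 characters to the end (rotate left by 3), then delete the first 3 characters.
On "tfluster": the first step gives "ustertfl", and the second then gives "ertfl".
(Check on "furnace": → "nacefur" → "efur" ✓)

ertfl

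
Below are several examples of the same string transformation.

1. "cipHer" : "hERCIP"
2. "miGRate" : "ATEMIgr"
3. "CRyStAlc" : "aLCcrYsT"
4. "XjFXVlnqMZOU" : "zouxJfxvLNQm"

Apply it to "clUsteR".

The rule is to move the last 3 characters to the front (rotate right by 3), then flip the case of every letter.
"clUsteR" → "TErCLuS".

TErCLuS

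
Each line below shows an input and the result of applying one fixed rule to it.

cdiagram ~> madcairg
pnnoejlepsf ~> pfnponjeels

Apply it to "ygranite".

etgyarin

The rule is to swap each adjacent pair of characters (1↔2, 3↔4, ...), then move the last 2 characters to the front (rotate right by 2).
For "ygranite", step one produces "gyarinet"; step two turns that into "etgyarin".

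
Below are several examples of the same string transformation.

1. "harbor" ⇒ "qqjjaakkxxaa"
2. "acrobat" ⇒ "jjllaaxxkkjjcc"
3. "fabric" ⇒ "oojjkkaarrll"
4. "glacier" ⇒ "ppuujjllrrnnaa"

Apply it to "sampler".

bbjjvvyyuunnaa

Looking at the pairs, the operation is to shift every letter 9 places forward in the alphabet (wrapping around), then double every character.
Working it through for "sampler": intermediate "bjvyuna", final "bbjjvvyyuunnaa".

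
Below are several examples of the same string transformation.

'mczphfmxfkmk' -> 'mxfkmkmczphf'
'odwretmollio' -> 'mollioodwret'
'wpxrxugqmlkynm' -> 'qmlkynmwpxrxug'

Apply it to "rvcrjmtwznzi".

Each output is the input with this applied: swap the front and back halves of the string.
"rvcrjmtwznzi" → "twznzirvcrjm".

twznzirvcrjm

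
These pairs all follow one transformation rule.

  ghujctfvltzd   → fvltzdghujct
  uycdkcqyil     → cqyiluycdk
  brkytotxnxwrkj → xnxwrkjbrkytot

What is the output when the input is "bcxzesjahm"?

sjahmbcxze

The pattern: swap the front and back halves of the string.
So "bcxzesjahm" becomes "sjahmbcxze".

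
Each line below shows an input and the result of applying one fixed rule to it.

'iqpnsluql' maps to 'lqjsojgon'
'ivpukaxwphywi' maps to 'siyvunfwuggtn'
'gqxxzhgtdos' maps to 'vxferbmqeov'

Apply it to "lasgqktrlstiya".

eoirpjqrgwyjyq

The rule is to move the first 3 characters to the end (rotate left by 3), then shift every letter 2 places backward in the alphabet (wrapping around).
For "lasgqktrlstiya", step one produces "gqktrlstiyalas"; step two turns that into "eoirpjqrgwyjyq".
(Check on "ivpukaxwphywi": → "ukaxwphywiivp" → "siyvunfwuggtn" ✓)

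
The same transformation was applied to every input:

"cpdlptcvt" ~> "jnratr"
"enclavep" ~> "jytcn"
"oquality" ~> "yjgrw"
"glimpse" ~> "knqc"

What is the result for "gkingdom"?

lebmk

Rule — delete the first 3 characters, then shift every letter 2 places backward in the alphabet (wrapping around).
"gkingdom" → "lebmk".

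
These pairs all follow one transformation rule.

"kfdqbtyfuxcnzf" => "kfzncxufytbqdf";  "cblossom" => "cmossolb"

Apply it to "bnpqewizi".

biziweqpn

The pattern: move the first character to the end, then reverse the string.
"bnpqewizi" → "npqewizib" → "biziweqpn".
(Check on "cblossom": → "blossomc" → "cmossolb" ✓)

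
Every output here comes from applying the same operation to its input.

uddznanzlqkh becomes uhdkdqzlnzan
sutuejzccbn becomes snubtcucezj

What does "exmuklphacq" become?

eqxcmauhkpl

In each case the input is transformed by: take characters alternately from the front and the back (1st, last, 2nd, 2nd-last, ...).
So "exmuklphacq" becomes "eqxcmauhkpl".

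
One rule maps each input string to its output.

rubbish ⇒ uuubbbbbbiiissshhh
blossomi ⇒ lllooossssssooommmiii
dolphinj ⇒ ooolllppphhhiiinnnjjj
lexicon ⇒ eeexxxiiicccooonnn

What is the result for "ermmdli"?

Looking at the pairs, the operation is to delete the first character, then repeat every character 3 times.
"ermmdli" → "rrrmmmmmmdddllliii".

rrrmmmmmmdddllliii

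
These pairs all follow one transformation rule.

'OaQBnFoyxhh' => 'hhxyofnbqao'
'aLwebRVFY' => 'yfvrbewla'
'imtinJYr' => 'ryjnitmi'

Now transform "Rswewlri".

Looking at the pairs, the operation is to reverse the string, then convert every letter to lowercase.
Starting from "Rswewlri": after the first operation, "irlwewsR"; after the second, "irlwewsr".
(Check on "OaQBnFoyxhh": → "hhxyoFnBQaO" → "hhxyofnbqao" ✓)

irlwewsr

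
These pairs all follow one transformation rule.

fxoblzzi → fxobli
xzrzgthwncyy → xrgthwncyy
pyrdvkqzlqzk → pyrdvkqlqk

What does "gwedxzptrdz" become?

Rule — remove every "z".
"gwedxzptrdz" → "gwedxptrd".

gwedxptrd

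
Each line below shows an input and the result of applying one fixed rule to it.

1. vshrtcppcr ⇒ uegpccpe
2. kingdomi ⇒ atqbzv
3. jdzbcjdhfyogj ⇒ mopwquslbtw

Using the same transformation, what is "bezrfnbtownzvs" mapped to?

Rule — shift every letter 13 places forward in the alphabet (wrapping around) — i.e. ROT13, then delete the first 2 characters.
So "bezrfnbtownzvs" becomes "mesaogbjamif".

mesaogbjamif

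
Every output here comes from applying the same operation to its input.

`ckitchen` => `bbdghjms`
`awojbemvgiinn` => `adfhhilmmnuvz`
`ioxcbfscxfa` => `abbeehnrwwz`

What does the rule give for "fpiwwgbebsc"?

Rule — shift every letter 1 place backward in the alphabet (wrapping around), then sort the characters into alphabetical order.
"fpiwwgbebsc" → "eohvvfadarb" → "aabdefhorvv".

aabdefhorvv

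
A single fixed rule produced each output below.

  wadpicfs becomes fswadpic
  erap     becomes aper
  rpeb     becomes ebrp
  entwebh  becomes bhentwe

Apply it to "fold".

ldfo

The rule is to move the last 2 characters to the front (rotate right by 2).
So "fold" becomes "ldfo".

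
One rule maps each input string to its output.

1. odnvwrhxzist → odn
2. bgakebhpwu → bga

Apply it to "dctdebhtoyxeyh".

What's happening: keep only the first 3 characters.
For "dctdebhtoyxeyh" the result is "dct".

dct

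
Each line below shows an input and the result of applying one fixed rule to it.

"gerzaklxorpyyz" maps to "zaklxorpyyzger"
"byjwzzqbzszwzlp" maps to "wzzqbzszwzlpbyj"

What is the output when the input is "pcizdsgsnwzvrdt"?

The pattern: move the first 3 characters to the end (rotate left by 3).
Doing the same to "pcizdsgsnwzvrdt": "zdsgsnwzvrdtpci".

zdsgsnwzvrdtpci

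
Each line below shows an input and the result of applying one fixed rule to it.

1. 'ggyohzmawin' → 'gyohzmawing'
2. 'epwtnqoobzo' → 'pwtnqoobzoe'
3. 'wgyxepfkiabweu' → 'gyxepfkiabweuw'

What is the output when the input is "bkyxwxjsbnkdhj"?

Each output is the input with this applied: move the first character to the end.
"bkyxwxjsbnkdhj" → "kyxwxjsbnkdhjb".

kyxwxjsbnkdhjb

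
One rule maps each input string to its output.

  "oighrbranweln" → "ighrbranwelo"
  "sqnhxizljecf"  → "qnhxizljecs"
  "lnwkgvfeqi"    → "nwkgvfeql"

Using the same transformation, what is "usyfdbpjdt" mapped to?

syfdbpjdu

Each output is the input with this applied: delete the last character, then move the first character to the end.
Doing the same to "usyfdbpjdt": "syfdbpjdu".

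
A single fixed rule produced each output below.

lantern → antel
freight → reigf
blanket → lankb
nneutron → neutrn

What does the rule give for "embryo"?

Each output is the input with this applied: delete the last 2 characters, then move the first character to the end.
Starting from "embryo": after the first operation, "embr"; after the second, "mbre".

mbre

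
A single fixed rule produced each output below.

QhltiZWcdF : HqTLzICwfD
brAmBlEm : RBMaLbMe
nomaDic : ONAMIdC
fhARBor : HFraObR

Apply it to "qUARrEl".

uQraeRL

Each output is the input with this applied: swap each adjacent pair of characters (1↔2, 3↔4, ...), then flip the case of every letter.
Starting from "qUARrEl": after the first operation, "UqRAErl"; after the second, "uQraeRL".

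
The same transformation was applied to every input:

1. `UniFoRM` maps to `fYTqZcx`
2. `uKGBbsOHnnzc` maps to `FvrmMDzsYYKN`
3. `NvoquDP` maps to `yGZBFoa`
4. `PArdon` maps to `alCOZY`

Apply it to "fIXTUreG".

The pattern: flip the case of every letter, then shift every letter 11 places forward in the alphabet (wrapping around).
Starting from "fIXTUreG": after the first operation, "FixtuREg"; after the second, "QtiefCPr".

QtiefCPr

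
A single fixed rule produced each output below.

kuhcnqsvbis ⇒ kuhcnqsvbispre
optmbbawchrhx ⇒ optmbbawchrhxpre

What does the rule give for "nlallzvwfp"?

nlallzvwfppre

The rule is to append "pre".
For "nlallzvwfp" the result is "nlallzvwfppre".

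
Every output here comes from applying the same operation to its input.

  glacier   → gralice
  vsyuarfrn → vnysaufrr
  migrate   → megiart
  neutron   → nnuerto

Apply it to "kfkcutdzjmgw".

Looking at the pairs, the operation is to move the last character to the front, then swap each adjacent pair of characters (1↔2, 3↔4, ...).
Starting from "kfkcutdzjmgw": after the first operation, "wkfkcutdzjmg"; after the second, "kwkfucdtjzgm".

kwkfucdtjzgm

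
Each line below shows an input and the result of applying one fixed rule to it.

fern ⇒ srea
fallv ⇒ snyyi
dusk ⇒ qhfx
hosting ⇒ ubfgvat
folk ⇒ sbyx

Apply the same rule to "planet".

What's happening: shift every letter 13 places forward in the alphabet (wrapping around) — i.e. ROT13.
On "planet" that produces "cynarg".

cynarg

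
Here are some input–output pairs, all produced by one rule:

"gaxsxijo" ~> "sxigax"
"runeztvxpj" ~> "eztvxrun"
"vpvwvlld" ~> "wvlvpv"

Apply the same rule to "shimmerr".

The transformation: delete the last 2 characters, then move the first 3 characters to the end (rotate left by 3).
On "shimmerr" that produces "mmeshi".

mmeshi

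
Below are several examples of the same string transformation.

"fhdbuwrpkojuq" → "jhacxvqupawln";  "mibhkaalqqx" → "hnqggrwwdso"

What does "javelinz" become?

The transformation: shift every letter 6 places forward in the alphabet (wrapping around), then move the first 2 characters to the end (rotate left by 2).
Applying both steps to "javelinz": "pgbkrotf", then "bkrotfpg".
(Check on "mibhkaalqqx": → "sohnqggrwwd" → "hnqggrwwdso" ✓)

bkrotfpg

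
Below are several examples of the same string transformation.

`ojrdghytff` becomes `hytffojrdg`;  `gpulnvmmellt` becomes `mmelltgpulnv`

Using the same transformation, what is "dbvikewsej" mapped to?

In each case the input is transformed by: swap the front and back halves of the string.
Applying that to "dbvikewsej" gives "ewsejdbvik".

ewsejdbvik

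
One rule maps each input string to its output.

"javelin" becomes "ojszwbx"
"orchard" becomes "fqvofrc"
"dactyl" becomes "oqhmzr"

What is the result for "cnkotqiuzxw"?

The transformation: shift every letter 12 places backward in the alphabet (wrapping around), then move the first character to the end.
On "cnkotqiuzxw": the first step gives "qbychewinlk", and the second then gives "bychewinlkq".
(Check on "javelin": → "xojszwb" → "ojszwbx" ✓)

bychewinlkq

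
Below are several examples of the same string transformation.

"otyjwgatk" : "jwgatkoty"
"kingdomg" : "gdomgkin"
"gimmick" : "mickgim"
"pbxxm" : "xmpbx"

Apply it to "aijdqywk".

Looking at the pairs, the operation is to move the first 3 characters to the end (rotate left by 3).
On "aijdqywk" that produces "dqywkaij".

dqywkaij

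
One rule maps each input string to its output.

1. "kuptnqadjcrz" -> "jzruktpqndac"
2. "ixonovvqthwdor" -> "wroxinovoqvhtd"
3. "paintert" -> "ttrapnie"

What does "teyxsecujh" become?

chjetxyesu

What's happening: swap each adjacent pair of characters (1↔2, 3↔4, ...), then move the last 3 characters to the front (rotate right by 3).
Working it through for "teyxsecujh": intermediate "etxyesuchj", final "chjetxyesu".
(Check on "paintert": → "apniettr" → "ttrapnie" ✓)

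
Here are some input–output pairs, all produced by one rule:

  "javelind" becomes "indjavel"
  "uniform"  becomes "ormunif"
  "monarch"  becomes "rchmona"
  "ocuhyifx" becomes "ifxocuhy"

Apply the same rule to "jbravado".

adojbrav

The transformation: move the last 3 characters to the front (rotate right by 3).
Doing the same to "jbravado": "adojbrav".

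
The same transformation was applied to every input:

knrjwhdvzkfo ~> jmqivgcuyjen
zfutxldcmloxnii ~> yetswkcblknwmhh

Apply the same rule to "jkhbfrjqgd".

ijgaeqipfc

In each case the input is transformed by: shift every letter 1 place backward in the alphabet (wrapping around).
"jkhbfrjqgd" → "ijgaeqipfc".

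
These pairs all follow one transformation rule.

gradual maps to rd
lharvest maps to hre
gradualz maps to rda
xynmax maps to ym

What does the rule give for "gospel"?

In each case the input is transformed by: keep every other character starting from the second (positions 2nd, 4th, 6th, ...), then delete the last character.
On "gospel": the first step gives "opl", and the second then gives "op".
(Check on "lharvest": → "hret" → "hre" ✓)

op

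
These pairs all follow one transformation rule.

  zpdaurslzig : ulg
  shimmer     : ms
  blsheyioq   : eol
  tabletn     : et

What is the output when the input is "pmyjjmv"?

jp

The transformation: move the first 2 characters to the end (rotate left by 2), then keep one character in every 3, starting at position 3 (positions 3rd, 6th, 9th, ...).
"pmyjjmv" → "yjjmvpm" → "jp".
(Check on "zpdaurslzig": → "daurslzigzp" → "ulg" ✓)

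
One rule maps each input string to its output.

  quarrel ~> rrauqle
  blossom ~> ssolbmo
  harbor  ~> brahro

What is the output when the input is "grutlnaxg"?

Rule — move the last 2 characters to the front (rotate right by 2), then reverse the string.
For "grutlnaxg" the result is "anlturggx".

anlturggx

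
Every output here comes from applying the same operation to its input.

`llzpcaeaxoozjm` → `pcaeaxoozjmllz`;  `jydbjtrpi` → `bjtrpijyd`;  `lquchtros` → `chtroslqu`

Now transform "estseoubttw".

seoubttwest

The transformation: move the first 3 characters to the end (rotate left by 3).
"estseoubttw" → "seoubttwest".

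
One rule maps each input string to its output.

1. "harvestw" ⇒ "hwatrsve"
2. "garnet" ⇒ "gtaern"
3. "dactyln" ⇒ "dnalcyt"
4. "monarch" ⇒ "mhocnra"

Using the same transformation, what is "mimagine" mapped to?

meinmiag

The pattern: take characters alternately from the front and the back (1st, last, 2nd, 2nd-last, ...).
On "mimagine" that produces "meinmiag".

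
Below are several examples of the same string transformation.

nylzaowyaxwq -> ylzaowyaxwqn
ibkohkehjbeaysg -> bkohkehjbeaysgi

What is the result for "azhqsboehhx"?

The transformation: move the first character to the end.
Applying that to "azhqsboehhx" gives "zhqsboehhxa".

zhqsboehhxa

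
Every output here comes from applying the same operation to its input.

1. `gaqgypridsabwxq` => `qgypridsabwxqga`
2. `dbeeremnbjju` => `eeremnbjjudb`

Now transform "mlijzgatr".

Rule — move the first 2 characters to the end (rotate left by 2).
So "mlijzgatr" becomes "ijzgatrml".

ijzgatrml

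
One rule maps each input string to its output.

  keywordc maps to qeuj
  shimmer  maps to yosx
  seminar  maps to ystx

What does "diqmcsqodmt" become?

The pattern: shift every letter 6 places forward in the alphabet (wrapping around), then keep every other character starting from the first (positions 1st, 3rd, 5th, ...).
"diqmcsqodmt" → "jowsiywujsz" → "jwiwjz".

jwiwjz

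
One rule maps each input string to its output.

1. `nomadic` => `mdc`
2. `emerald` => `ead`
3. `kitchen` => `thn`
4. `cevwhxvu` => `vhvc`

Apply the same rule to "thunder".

The rule is to move the first character to the end, then keep every other character starting from the second (positions 2nd, 4th, 6th, ...).
Applying both steps to "thunder": "hundert", then "udr".

udr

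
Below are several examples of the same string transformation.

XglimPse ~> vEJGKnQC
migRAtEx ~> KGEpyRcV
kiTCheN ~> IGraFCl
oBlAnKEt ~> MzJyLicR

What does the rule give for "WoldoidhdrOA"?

uMJBMGBFBPmy

The pattern: flip the case of every letter, then shift every letter 2 places backward in the alphabet (wrapping around).
For "WoldoidhdrOA", step one produces "wOLDOIDHDRoa"; step two turns that into "uMJBMGBFBPmy".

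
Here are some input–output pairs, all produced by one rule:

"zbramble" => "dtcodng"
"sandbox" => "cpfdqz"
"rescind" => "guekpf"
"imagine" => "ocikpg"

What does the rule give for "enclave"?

Rule — shift every letter 2 places forward in the alphabet (wrapping around), then delete the first character.
Working it through for "enclave": intermediate "gpencxg", final "pencxg".

pencxg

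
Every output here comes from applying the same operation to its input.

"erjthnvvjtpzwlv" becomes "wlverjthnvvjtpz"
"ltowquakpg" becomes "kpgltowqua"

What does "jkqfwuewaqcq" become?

The pattern: move the last 3 characters to the front (rotate right by 3).
So "jkqfwuewaqcq" becomes "qcqjkqfwuewa".

qcqjkqfwuewa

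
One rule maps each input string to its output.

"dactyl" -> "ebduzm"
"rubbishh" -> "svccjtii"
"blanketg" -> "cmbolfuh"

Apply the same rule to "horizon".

In each case the input is transformed by: shift every letter 1 place forward in the alphabet (wrapping around).
For "horizon" the result is "ipsjapo".

ipsjapo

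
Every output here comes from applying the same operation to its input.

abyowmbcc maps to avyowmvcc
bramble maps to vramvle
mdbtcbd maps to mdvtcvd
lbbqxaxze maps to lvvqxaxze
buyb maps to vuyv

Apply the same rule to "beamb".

veamv

Rule — replace every "b" with "v".
For "beamb" the result is "veamv".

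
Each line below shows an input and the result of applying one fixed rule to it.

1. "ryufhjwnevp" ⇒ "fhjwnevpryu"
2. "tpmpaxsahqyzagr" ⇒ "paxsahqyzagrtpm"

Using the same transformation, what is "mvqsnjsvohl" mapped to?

snjsvohlmvq

Rule — move the first 3 characters to the end (rotate left by 3).
Applying that to "mvqsnjsvohl" gives "snjsvohlmvq".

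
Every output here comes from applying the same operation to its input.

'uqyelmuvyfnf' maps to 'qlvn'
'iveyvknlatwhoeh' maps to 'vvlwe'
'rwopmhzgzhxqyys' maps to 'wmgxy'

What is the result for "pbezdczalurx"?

What's happening: keep one character in every 3, starting at position 2 (positions 2nd, 5th, 8th, ...).
On "pbezdczalurx" that produces "bdar".

bdar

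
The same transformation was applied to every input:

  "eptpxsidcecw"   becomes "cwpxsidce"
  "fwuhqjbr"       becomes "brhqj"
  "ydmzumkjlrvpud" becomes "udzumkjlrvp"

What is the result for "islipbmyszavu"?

The pattern: delete the first 3 characters, then move the last 2 characters to the front (rotate right by 2).
On "islipbmyszavu": the first step gives "ipbmyszavu", and the second then gives "vuipbmysza".

vuipbmysza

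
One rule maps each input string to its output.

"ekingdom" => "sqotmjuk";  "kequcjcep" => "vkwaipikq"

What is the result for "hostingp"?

What's happening: shift every letter 6 places forward in the alphabet (wrapping around), then swap the first and last characters.
For "hostingp", step one produces "nuyzotmv"; step two turns that into "vuyzotmn".

vuyzotmn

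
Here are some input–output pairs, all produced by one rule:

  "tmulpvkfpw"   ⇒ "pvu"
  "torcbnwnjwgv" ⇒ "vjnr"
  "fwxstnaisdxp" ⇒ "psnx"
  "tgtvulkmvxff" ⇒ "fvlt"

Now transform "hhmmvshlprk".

psm

Rule — keep one character in every 3, starting at position 3 (positions 3rd, 6th, 9th, ...), then reverse the string.
"hhmmvshlprk" → "msp" → "psm".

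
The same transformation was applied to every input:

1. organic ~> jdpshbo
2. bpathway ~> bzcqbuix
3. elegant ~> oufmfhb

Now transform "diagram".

bnejbhs

Rule — move the last 2 characters to the front (rotate right by 2), then shift every letter 1 place forward in the alphabet (wrapping around).
Applying both steps to "diagram": "amdiagr", then "bnejbhs".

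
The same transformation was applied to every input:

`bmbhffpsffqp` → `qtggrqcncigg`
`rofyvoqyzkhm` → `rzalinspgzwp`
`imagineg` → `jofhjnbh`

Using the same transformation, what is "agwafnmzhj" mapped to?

onaikbhxbg

The rule is to swap the front and back halves of the string, then shift every letter 1 place forward in the alphabet (wrapping around).
Starting from "agwafnmzhj": after the first operation, "nmzhjagwaf"; after the second, "onaikbhxbg".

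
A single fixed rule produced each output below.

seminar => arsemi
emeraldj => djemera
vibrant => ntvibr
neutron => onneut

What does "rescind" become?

ndresc

Looking at the pairs, the operation is to move the last 2 characters to the front (rotate right by 2), then delete the last character.
Starting from "rescind": after the first operation, "ndresci"; after the second, "ndresc".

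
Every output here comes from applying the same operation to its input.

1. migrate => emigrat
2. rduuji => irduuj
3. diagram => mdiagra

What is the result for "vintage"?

The rule is to move the last character to the front.
Applying that to "vintage" gives "evintag".

evintag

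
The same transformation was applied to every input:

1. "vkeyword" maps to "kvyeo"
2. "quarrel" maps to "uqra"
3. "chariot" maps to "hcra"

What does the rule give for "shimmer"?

The transformation: swap each adjacent pair of characters (1↔2, 3↔4, ...), then delete the last 3 characters.
For "shimmer" the result is "hsmi".
(Check on "quarrel": → "uqraerl" → "uqra" ✓)

hsmi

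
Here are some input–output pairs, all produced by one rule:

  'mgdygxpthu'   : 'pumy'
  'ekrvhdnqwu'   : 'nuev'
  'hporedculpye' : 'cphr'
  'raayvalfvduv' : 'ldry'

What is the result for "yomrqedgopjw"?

The rule is to keep one character in every 3, starting at position 1 (positions 1st, 4th, 7th, ...), then swap the front and back halves of the string.
On "yomrqedgopjw": the first step gives "yrdp", and the second then gives "dpyr".

dpyr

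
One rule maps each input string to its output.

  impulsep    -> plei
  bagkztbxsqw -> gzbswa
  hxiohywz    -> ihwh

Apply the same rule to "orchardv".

cado

The rule is to move the first 2 characters to the end (rotate left by 2), then keep every other character starting from the first (positions 1st, 3rd, 5th, ...).
Starting from "orchardv": after the first operation, "chardvor"; after the second, "cado".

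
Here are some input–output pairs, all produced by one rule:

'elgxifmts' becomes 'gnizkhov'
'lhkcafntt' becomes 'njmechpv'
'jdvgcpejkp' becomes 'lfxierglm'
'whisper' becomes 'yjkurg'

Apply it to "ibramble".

kdtcodn

The pattern: shift every letter 2 places forward in the alphabet (wrapping around), then delete the last character.
On "ibramble" that produces "kdtcodn".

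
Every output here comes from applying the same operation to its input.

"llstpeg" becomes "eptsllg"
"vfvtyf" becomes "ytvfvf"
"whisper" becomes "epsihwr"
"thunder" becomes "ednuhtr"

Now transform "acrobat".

aborcat

The rule is to reverse the string, then move the first character to the end.
Applying both steps to "acrobat": "taborca", then "aborcat".
(Check on "whisper": → "repsihw" → "epsihwr" ✓)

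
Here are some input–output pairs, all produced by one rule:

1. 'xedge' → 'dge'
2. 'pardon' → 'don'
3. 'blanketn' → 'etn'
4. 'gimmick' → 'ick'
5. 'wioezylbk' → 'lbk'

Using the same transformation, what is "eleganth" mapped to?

nth

Looking at the pairs, the operation is to keep only the last 3 characters.
Doing the same to "eleganth": "nth".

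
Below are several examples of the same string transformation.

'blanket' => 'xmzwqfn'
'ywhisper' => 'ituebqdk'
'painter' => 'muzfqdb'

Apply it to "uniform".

zuradyg

What's happening: shift every letter 12 places forward in the alphabet (wrapping around), then move the first character to the end.
Starting from "uniform": after the first operation, "gzurady"; after the second, "zuradyg".
(Check on "painter": → "bmuzfqd" → "muzfqdb" ✓)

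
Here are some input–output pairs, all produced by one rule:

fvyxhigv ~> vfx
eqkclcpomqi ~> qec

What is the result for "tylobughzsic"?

yto

Rule — swap each adjacent pair of characters (1↔2, 3↔4, ...), then keep only the first 3 characters.
For "tylobughzsic", step one produces "ytolubhgszci"; step two turns that into "yto".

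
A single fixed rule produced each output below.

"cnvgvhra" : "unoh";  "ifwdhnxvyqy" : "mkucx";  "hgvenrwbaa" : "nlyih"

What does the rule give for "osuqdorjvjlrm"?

In each case the input is transformed by: shift every letter 7 places forward in the alphabet (wrapping around), then keep every other character starting from the second (positions 2nd, 4th, 6th, ...).
For "osuqdorjvjlrm" the result is "zxvqqy".
(Check on "cnvgvhra": → "jucncoyh" → "unoh" ✓)

zxvqqy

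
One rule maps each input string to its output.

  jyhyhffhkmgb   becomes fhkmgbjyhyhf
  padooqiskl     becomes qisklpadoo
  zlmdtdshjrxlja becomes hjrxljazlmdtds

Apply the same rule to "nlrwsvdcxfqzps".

The transformation: swap the front and back halves of the string.
For "nlrwsvdcxfqzps" the result is "cxfqzpsnlrwsvd".

cxfqzpsnlrwsvd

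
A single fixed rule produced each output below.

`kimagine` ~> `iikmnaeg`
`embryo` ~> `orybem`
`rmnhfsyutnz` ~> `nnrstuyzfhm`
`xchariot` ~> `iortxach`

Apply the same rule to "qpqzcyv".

Looking at the pairs, the operation is to sort the characters into alphabetical order, then move the first 3 characters to the end (rotate left by 3).
Applying that to "qpqzcyv" gives "qvyzcpq".

qvyzcpq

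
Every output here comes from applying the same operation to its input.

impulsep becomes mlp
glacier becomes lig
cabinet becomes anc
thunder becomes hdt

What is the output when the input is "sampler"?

The pattern: move the first character to the end, then keep one character in every 3, starting at position 1 (positions 1st, 4th, 7th, ...).
Applying both steps to "sampler": "amplers", then "als".

als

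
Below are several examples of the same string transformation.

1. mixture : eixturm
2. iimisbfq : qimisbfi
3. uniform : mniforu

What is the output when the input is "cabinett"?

tabinetc

What's happening: swap the first and last characters.
"cabinett" → "tabinetc".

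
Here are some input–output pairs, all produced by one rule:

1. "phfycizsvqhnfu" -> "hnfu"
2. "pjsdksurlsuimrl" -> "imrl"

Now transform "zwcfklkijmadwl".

The transformation: keep only the last 4 characters.
Doing the same to "zwcfklkijmadwl": "adwl".

adwl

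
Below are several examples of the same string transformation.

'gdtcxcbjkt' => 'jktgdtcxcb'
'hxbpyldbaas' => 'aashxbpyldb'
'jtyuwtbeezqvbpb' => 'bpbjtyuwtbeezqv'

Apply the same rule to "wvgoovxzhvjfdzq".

The transformation: move the last 3 characters to the front (rotate right by 3).
"wvgoovxzhvjfdzq" → "dzqwvgoovxzhvjf".

dzqwvgoovxzhvjf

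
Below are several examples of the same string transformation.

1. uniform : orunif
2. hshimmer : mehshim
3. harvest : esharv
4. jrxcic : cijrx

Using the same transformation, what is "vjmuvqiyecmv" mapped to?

cmvjmuvqiye

Each output is the input with this applied: delete the last character, then move the last 2 characters to the front (rotate right by 2).
Applying both steps to "vjmuvqiyecmv": "vjmuvqiyecm", then "cmvjmuvqiye".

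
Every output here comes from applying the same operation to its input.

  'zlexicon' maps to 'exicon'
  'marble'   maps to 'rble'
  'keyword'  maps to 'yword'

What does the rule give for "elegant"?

egant

Each output is the input with this applied: delete the first 2 characters.
For "elegant" the result is "egant".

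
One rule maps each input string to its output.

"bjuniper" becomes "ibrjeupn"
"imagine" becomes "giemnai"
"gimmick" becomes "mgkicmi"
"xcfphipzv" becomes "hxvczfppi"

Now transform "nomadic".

ancoimd

Looking at the pairs, the operation is to take characters alternately from the front and the back (1st, last, 2nd, 2nd-last, ...), then move the last character to the front.
Working it through for "nomadic": intermediate "ncoimda", final "ancoimd".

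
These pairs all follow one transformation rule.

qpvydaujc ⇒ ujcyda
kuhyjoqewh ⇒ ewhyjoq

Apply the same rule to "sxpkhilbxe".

bxekhil

Rule — delete the first 3 characters, then move the last 3 characters to the front (rotate right by 3).
For "sxpkhilbxe", step one produces "khilbxe"; step two turns that into "bxekhil".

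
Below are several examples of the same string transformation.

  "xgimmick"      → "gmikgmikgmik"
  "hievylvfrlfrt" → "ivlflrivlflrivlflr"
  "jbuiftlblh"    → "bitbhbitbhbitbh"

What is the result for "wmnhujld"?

The rule is to keep every other character starting from the second (positions 2nd, 4th, 6th, ...), then write the whole string 3 times in a row.
Applying that to "wmnhujld" gives "mhjdmhjdmhjd".

mhjdmhjdmhjd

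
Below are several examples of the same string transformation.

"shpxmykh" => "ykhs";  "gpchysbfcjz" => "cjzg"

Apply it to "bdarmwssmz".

The pattern: move the first character to the end, then keep only the last 4 characters.
On "bdarmwssmz": the first step gives "darmwssmzb", and the second then gives "smzb".

smzb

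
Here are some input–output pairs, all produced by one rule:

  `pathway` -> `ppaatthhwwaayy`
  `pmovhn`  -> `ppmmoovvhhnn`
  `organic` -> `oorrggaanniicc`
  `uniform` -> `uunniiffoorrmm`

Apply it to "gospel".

ggoossppeell

The transformation: double every character.
On "gospel" that produces "ggoossppeell".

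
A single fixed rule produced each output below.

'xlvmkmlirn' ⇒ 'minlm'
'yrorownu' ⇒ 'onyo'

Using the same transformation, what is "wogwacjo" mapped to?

What's happening: swap the front and back halves of the string, then keep every other character starting from the first (positions 1st, 3rd, 5th, ...).
Starting from "wogwacjo": after the first operation, "acjowogw"; after the second, "ajwg".

ajwg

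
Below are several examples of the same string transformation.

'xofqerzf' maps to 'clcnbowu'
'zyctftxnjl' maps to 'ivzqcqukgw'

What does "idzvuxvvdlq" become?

nawsrussaif

The transformation: shift every letter 3 places backward in the alphabet (wrapping around), then swap the first and last characters.
Working it through for "idzvuxvvdlq": intermediate "fawsrussain", final "nawsrussaif".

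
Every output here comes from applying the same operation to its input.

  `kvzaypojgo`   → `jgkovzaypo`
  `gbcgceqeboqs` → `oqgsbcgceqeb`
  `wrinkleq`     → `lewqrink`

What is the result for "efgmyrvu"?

What's happening: swap the first and last characters, then move the last 3 characters to the front (rotate right by 3).
On "efgmyrvu" that produces "rveufgmy".

rveufgmy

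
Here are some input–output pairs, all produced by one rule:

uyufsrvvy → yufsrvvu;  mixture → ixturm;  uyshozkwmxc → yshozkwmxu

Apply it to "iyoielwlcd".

Each output is the input with this applied: delete the last character, then move the first character to the end.
Working it through for "iyoielwlcd": intermediate "iyoielwlc", final "yoielwlci".
(Check on "uyufsrvvy": → "uyufsrvv" → "yufsrvvu" ✓)

yoielwlci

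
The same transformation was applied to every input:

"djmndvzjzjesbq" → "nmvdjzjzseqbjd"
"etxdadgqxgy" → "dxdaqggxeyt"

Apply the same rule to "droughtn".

uohgntrd

The pattern: move the first 2 characters to the end (rotate left by 2), then swap each adjacent pair of characters (1↔2, 3↔4, ...).
For "droughtn", step one produces "oughtndr"; step two turns that into "uohgntrd".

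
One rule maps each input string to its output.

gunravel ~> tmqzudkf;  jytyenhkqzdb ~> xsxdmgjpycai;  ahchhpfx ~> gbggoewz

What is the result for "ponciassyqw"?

nmbhzrrxpvo

The transformation: move the first character to the end, then shift every letter 1 place backward in the alphabet (wrapping around).
"ponciassyqw" → "onciassyqwp" → "nmbhzrrxpvo".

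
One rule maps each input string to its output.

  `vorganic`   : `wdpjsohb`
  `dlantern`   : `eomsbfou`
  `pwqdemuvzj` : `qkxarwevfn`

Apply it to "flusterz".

What's happening: take characters alternately from the front and the back (1st, last, 2nd, 2nd-last, ...), then shift every letter 1 place forward in the alphabet (wrapping around).
Working it through for "flusterz": intermediate "fzlruest", final "gamsvftu".
(Check on "pwqdemuvzj": → "pjwzqvduem" → "qkxarwevfn" ✓)

gamsvftu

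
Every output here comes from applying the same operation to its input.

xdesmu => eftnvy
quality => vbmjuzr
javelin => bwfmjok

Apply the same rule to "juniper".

vojqfsk

Rule — shift every letter 1 place forward in the alphabet (wrapping around), then move the first character to the end.
Doing the same to "juniper": "vojqfsk".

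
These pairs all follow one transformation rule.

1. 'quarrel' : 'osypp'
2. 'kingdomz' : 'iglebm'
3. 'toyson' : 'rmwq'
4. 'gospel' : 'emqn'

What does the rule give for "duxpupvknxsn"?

The transformation: shift every letter 2 places backward in the alphabet (wrapping around), then delete the last 2 characters.
For "duxpupvknxsn", step one produces "bsvnsntilvql"; step two turns that into "bsvnsntilv".

bsvnsntilv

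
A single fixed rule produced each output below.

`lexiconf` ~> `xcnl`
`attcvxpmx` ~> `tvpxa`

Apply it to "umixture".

itru

The rule is to keep every other character starting from the first (positions 1st, 3rd, 5th, ...), then move the first character to the end.
For "umixture", step one produces "uitr"; step two turns that into "itru".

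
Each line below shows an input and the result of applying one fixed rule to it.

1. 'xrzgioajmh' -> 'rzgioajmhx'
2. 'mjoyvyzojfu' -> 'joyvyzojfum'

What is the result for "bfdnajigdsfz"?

The transformation: move the first character to the end.
So "bfdnajigdsfz" becomes "fdnajigdsfzb".

fdnajigdsfzb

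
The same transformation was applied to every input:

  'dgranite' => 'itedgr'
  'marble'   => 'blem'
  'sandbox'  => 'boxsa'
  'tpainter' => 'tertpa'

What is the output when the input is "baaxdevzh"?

vzhbaax

The pattern: move the last 3 characters to the front (rotate right by 3), then delete the last 2 characters.
"baaxdevzh" → "vzhbaax".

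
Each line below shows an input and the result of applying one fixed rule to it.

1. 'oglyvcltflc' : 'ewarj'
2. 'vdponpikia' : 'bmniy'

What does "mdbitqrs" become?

bgoq

The pattern: shift every letter 2 places backward in the alphabet (wrapping around), then keep every other character starting from the second (positions 2nd, 4th, 6th, ...).
Applying both steps to "mdbitqrs": "kbzgropq", then "bgoq".
(Check on "oglyvcltflc": → "mejwtajrdja" → "ewarj" ✓)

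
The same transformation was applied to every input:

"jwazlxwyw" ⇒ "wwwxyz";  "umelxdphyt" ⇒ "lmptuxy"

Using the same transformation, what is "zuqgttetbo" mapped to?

The pattern: sort the characters into alphabetical order, then delete the first 3 characters.
"zuqgttetbo" → "begoqtttuz" → "oqtttuz".

oqtttuz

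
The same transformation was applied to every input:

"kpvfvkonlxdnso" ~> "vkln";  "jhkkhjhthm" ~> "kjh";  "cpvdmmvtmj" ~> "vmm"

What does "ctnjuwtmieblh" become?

nwil

In each case the input is transformed by: keep one character in every 3, starting at position 3 (positions 3rd, 6th, 9th, ...).
So "ctnjuwtmieblh" becomes "nwil".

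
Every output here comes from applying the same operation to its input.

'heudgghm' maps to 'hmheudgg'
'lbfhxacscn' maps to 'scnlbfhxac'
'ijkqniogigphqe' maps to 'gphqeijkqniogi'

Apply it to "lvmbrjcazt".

aztlvmbrjc

The rule is to move the first 2 characters to the end (rotate left by 2), then swap the front and back halves of the string.
On "lvmbrjcazt": the first step gives "mbrjcaztlv", and the second then gives "aztlvmbrjc".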